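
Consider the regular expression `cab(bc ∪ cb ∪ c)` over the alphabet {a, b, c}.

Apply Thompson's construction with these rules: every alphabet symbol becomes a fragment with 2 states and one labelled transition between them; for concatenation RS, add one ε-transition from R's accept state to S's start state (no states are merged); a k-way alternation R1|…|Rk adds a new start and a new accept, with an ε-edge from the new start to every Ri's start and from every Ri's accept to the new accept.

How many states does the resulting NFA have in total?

18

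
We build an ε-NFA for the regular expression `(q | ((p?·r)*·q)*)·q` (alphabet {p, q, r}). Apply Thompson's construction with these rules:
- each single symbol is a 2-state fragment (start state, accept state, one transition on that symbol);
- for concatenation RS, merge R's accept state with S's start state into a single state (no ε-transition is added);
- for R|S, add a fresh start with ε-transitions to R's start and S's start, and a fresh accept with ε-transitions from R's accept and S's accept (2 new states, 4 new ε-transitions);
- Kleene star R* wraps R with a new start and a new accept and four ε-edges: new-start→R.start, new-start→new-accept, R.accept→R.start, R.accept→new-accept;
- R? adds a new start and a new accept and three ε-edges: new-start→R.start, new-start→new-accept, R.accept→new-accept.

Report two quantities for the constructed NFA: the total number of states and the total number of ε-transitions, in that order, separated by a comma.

15, 15

By structural recursion:
Each of the 5 symbol leaves contributes 2 states and 0 ε-transitions.
  p? → 4 states, 3 ε-transitions
  p?·r → 5 states, 3 ε-transitions
  (p?·r)* → 7 states, 7 ε-transitions
  (p?·r)*·q → 8 states, 7 ε-transitions
  ((p?·r)*·q)* → 10 states, 11 ε-transitions
  q | ((p?·r)*·q)* → 14 states, 15 ε-transitions
  (q | ((p?·r)*·q)*)·q → 15 states, 15 ε-transitions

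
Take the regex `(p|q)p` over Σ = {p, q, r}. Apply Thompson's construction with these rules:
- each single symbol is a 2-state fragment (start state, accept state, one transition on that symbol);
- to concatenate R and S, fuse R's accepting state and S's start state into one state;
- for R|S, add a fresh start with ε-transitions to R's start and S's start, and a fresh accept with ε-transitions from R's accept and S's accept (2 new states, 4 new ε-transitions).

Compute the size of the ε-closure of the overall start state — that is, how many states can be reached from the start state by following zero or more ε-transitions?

3

Compute the ε-closure size of each fragment's start state recursively; a symbol fragment's start has no outgoing ε-edge, so its closure is just itself (size 1).
  p|q : new start ε-reaches every alternative's start; none of them accept ε, so the new accept is not reached: C = 1 + 1 + 1 = 3
  (p|q)p : C equals the left operand's closure size = 3 (its accept is not ε-reachable, so the closure stops there)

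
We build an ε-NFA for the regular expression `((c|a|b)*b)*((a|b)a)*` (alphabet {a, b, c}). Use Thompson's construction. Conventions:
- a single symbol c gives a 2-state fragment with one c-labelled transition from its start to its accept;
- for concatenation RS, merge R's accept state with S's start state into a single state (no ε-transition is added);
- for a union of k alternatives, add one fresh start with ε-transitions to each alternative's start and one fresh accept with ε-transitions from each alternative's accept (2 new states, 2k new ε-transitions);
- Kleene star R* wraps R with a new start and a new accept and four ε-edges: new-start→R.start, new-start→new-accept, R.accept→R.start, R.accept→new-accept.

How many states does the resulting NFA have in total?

Per subexpression:
Each of the 7 symbol leaves contributes a 2-state fragment.
  c|a|b : 8 states
  (c|a|b)* : 10 states
  (c|a|b)*b : 11 states
  ((c|a|b)*b)* : 13 states
  a|b : 6 states
  (a|b)a : 7 states
  ((a|b)a)* : 9 states
  ((c|a|b)*b)*((a|b)a)* : 21 states

21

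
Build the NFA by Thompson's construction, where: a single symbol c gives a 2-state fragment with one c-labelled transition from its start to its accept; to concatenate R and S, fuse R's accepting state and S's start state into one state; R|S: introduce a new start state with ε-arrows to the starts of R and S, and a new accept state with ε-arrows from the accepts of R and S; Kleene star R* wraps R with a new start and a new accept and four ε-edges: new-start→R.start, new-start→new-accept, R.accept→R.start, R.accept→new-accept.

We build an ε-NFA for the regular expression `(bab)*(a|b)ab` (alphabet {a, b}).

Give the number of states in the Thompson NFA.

Per subexpression:
Each of the 7 symbol leaves contributes a 2-state fragment.
  bab — 4 states
  (bab)* — 6 states
  a|b — 6 states
  (bab)*(a|b)ab — 13 states

13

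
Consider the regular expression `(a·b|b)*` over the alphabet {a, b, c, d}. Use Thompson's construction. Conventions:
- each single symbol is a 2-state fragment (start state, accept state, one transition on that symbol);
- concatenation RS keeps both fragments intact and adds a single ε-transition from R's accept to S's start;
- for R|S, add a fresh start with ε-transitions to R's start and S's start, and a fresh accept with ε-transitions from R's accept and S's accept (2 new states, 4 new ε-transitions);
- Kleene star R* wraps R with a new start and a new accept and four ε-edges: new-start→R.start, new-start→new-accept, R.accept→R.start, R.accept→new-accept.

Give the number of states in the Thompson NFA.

Per subexpression:
Each of the 3 symbol leaves contributes a 2-state fragment.
  a·b : 4 states
  a·b|b : 8 states
  (a·b|b)* : 10 states

10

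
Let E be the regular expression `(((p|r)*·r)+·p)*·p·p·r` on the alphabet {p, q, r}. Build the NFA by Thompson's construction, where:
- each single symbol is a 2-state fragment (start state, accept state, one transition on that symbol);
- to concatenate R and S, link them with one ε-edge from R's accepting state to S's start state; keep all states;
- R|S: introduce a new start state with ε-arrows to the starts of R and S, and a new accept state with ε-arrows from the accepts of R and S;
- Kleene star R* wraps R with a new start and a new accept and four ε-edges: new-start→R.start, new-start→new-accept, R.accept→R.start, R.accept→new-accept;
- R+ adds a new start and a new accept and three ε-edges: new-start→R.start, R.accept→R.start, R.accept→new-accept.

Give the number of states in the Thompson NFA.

Per subexpression:
Each of the 7 symbol leaves contributes a 2-state fragment.
  p|r = 6 states
  (p|r)* = 8 states
  (p|r)*·r = 10 states
  ((p|r)*·r)+ = 12 states
  ((p|r)*·r)+·p = 14 states
  (((p|r)*·r)+·p)* = 16 states
  (((p|r)*·r)+·p)*·p·p·r = 22 states

22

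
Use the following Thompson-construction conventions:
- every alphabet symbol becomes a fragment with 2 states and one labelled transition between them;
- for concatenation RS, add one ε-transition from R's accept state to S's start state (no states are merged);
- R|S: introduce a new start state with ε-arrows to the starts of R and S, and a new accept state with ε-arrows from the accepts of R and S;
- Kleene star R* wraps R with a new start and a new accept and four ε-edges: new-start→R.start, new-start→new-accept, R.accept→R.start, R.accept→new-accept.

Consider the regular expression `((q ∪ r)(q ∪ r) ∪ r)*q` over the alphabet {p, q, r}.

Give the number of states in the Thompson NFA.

20

Per subexpression:
Each of the 6 symbol leaves contributes a 2-state fragment.
  q ∪ r : 6 states
  q ∪ r : 6 states
  (q ∪ r)(q ∪ r) : 12 states
  (q ∪ r)(q ∪ r) ∪ r : 16 states
  ((q ∪ r)(q ∪ r) ∪ r)* : 18 states
  ((q ∪ r)(q ∪ r) ∪ r)*q : 20 states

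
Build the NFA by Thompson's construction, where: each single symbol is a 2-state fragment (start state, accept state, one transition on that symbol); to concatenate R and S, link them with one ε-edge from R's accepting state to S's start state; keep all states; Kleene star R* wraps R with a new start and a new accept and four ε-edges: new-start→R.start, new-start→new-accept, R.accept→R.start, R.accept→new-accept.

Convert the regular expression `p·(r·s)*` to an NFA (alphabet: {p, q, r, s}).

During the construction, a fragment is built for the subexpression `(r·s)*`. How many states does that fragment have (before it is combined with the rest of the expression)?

6

Fragment for `(r·s)*`:
Each of the 2 symbol leaves contributes a 2-state fragment.
  r·s : 4 states
  (r·s)* : 6 states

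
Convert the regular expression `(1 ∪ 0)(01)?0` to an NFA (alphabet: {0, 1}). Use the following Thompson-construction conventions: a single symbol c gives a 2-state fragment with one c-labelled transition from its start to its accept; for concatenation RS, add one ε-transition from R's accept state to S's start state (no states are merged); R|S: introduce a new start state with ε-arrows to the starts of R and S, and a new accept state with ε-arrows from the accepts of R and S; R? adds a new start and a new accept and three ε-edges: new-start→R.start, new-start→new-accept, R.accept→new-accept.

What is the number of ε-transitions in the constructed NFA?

Recursing over subexpressions:
Each of the 5 symbol leaves contributes 0 ε-transitions.
  1 ∪ 0 : 4 ε-transitions
  01 : 1 ε-transition
  (01)? : 4 ε-transitions
  (1 ∪ 0)(01)?0 : 10 ε-transitions

10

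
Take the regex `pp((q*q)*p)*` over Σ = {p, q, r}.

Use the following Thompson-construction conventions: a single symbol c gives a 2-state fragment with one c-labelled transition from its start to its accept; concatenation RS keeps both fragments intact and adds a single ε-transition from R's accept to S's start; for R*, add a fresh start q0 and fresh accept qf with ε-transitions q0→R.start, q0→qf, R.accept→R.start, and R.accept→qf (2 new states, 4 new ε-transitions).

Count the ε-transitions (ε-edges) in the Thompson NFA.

16

Building bottom-up:
Each of the 5 symbol leaves contributes 0 ε-transitions.
  q* = 4 ε-transitions
  q*q = 5 ε-transitions
  (q*q)* = 9 ε-transitions
  (q*q)*p = 10 ε-transitions
  ((q*q)*p)* = 14 ε-transitions
  pp((q*q)*p)* = 16 ε-transitions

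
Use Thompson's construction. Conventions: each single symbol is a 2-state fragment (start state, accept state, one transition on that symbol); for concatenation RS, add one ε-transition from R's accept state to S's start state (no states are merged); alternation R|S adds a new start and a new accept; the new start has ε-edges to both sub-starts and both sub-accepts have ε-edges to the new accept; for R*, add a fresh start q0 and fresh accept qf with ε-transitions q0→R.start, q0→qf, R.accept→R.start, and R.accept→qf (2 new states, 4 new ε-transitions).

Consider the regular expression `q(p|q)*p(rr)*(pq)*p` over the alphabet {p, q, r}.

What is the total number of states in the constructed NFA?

Per subexpression:
Each of the 9 symbol leaves contributes a 2-state fragment.
  p|q → 6 states
  (p|q)* → 8 states
  rr → 4 states
  (rr)* → 6 states
  pq → 4 states
  (pq)* → 6 states
  q(p|q)*p(rr)*(pq)*p → 26 states

26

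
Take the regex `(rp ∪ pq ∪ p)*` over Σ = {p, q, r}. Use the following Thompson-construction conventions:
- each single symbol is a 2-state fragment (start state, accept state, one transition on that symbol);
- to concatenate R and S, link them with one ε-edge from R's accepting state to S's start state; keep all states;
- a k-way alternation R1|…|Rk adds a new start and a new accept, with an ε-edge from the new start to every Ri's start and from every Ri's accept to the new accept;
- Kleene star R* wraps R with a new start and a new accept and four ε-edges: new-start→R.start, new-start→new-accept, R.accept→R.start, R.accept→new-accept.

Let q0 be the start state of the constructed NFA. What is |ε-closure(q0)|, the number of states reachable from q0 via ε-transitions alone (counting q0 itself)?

6

Let C(F) = |ε-closure(F.start)| within fragment F, and note whether F accepts ε. Symbol fragments have C = 1 and do not accept ε. Then:
  rp → same as the first factor's closure: C = 1
  pq → C equals the left operand's closure size = 1 (its accept is not ε-reachable, so the closure stops there)
  rp ∪ pq ∪ p → C = 1 + 1 + 1 + 1 = 4 (the new accept is not ε-reachable since no branch accepts ε)
  (rp ∪ pq ∪ p)* → C = 1 (new start) + 4 (body) + 1 (new accept) = 6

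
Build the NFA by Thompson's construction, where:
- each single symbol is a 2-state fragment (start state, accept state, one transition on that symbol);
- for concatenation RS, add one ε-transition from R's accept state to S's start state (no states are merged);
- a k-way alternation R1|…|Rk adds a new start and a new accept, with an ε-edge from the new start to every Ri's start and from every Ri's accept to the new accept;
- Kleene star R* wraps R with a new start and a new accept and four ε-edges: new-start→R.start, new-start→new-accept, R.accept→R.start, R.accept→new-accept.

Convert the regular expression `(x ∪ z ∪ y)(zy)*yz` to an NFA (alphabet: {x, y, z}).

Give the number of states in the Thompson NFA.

Per subexpression:
Each of the 7 symbol leaves contributes a 2-state fragment.
  x ∪ z ∪ y : 8 states
  zy : 4 states
  (zy)* : 6 states
  (x ∪ z ∪ y)(zy)*yz : 18 states

18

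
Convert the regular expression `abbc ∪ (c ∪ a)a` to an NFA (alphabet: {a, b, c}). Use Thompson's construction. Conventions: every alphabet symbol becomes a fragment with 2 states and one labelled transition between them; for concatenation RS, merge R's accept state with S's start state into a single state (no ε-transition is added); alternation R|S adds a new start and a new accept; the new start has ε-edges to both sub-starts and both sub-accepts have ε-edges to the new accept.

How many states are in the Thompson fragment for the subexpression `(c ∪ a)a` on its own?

Fragment for `(c ∪ a)a`:
Each of the 3 symbol leaves contributes a 2-state fragment.
  c ∪ a : 6 states
  (c ∪ a)a : 7 states

7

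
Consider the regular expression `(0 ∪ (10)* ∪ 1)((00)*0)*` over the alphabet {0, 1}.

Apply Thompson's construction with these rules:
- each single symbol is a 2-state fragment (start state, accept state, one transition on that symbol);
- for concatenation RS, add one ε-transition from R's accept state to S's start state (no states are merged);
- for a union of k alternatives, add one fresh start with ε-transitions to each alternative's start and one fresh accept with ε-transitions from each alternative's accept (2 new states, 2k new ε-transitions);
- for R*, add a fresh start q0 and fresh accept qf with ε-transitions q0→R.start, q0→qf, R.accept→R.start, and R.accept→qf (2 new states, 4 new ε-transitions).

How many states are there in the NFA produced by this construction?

22

Per subexpression:
Each of the 7 symbol leaves contributes a 2-state fragment.
  10 = 4 states
  (10)* = 6 states
  0 ∪ (10)* ∪ 1 = 12 states
  00 = 4 states
  (00)* = 6 states
  (00)*0 = 8 states
  ((00)*0)* = 10 states
  (0 ∪ (10)* ∪ 1)((00)*0)* = 22 states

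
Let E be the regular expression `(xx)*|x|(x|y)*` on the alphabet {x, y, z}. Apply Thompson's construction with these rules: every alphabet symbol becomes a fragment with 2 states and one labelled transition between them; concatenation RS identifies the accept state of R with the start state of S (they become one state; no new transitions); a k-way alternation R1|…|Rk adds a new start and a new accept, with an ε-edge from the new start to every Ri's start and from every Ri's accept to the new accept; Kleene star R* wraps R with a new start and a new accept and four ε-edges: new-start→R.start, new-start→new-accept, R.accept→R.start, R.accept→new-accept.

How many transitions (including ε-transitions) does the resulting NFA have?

Recursing over subexpressions:
Each of the 5 symbol leaves contributes 1 transition (1 symbol, 0 ε).
  xx → 2 transitions (2 symbol, 0 ε)
  (xx)* → 6 transitions (2 symbol, 4 ε)
  x|y → 6 transitions (2 symbol, 4 ε)
  (x|y)* → 10 transitions (2 symbol, 8 ε)
  (xx)*|x|(x|y)* → 23 transitions (5 symbol, 18 ε)

23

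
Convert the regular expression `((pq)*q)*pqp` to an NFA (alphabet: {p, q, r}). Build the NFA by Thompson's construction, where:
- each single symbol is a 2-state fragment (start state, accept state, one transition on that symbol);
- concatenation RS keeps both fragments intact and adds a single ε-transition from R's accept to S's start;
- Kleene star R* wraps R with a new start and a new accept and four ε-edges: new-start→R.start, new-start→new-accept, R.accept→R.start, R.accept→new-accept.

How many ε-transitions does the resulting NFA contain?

13

Per subexpression:
Each of the 6 symbol leaves contributes 0 ε-transitions.
  pq = 1 ε-transition
  (pq)* = 5 ε-transitions
  (pq)*q = 6 ε-transitions
  ((pq)*q)* = 10 ε-transitions
  ((pq)*q)*pqp = 13 ε-transitions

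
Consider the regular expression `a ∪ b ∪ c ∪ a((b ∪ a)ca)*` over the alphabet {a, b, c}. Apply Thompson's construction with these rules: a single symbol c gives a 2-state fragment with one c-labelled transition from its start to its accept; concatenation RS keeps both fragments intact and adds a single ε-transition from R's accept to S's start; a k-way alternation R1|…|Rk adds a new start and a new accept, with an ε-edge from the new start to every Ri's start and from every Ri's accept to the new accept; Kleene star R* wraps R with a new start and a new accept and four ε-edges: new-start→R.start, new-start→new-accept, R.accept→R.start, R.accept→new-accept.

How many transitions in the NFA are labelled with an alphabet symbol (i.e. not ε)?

8

Recursing over subexpressions:
Each of the 8 symbol leaves contributes exactly 1 symbol transition.
  b ∪ a → 2 symbol transitions
  (b ∪ a)ca → 4 symbol transitions
  ((b ∪ a)ca)* → 4 symbol transitions
  a((b ∪ a)ca)* → 5 symbol transitions
  a ∪ b ∪ c ∪ a((b ∪ a)ca)* → 8 symbol transitions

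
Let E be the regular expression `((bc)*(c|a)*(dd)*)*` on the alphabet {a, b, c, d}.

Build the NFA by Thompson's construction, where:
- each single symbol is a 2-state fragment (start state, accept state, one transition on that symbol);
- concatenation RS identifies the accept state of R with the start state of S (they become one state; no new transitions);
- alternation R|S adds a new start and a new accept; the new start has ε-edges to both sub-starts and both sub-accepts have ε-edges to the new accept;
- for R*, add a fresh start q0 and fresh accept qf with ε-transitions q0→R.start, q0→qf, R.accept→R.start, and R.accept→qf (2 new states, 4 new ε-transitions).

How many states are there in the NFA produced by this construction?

18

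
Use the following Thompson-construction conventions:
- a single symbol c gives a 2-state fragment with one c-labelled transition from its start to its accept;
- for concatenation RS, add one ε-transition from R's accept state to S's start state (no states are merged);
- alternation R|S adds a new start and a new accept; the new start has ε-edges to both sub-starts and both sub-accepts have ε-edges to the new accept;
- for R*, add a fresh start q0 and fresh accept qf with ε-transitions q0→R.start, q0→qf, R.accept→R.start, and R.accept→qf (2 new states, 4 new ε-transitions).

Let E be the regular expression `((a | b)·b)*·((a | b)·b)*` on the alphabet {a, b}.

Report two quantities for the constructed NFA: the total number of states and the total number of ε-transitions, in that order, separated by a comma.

20, 19

Building bottom-up:
Each of the 6 symbol leaves contributes 2 states and 0 ε-transitions.
  a | b = 6 states, 4 ε-transitions
  (a | b)·b = 8 states, 5 ε-transitions
  ((a | b)·b)* = 10 states, 9 ε-transitions
  a | b = 6 states, 4 ε-transitions
  (a | b)·b = 8 states, 5 ε-transitions
  ((a | b)·b)* = 10 states, 9 ε-transitions
  ((a | b)·b)*·((a | b)·b)* = 20 states, 19 ε-transitions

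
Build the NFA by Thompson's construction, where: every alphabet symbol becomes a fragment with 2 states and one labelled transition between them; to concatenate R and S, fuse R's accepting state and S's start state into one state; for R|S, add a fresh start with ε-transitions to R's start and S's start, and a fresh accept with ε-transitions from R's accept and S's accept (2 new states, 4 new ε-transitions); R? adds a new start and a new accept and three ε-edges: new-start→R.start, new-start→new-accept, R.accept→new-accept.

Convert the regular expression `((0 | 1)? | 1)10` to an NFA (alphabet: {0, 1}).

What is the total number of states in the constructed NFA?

Recursing over subexpressions:
Each of the 5 symbol leaves contributes a 2-state fragment.
  0 | 1 → 6 states
  (0 | 1)? → 8 states
  (0 | 1)? | 1 → 12 states
  ((0 | 1)? | 1)10 → 14 states

14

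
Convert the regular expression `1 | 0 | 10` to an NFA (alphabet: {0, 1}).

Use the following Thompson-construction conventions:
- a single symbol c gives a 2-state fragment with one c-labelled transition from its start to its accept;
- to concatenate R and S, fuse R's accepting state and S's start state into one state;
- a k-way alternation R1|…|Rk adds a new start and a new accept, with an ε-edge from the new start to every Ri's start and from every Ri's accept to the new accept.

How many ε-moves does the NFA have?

By structural recursion:
Each of the 4 symbol leaves contributes 0 ε-transitions.
  10 = 0 ε-transitions
  1 | 0 | 10 = 6 ε-transitions

6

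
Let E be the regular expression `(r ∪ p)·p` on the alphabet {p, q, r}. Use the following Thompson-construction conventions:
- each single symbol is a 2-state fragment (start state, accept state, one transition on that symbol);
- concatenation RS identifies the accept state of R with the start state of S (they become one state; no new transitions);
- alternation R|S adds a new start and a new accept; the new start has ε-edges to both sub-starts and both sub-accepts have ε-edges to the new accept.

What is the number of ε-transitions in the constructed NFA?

Per subexpression:
Each of the 3 symbol leaves contributes 0 ε-transitions.
  r ∪ p : 4 ε-transitions
  (r ∪ p)·p : 4 ε-transitions

4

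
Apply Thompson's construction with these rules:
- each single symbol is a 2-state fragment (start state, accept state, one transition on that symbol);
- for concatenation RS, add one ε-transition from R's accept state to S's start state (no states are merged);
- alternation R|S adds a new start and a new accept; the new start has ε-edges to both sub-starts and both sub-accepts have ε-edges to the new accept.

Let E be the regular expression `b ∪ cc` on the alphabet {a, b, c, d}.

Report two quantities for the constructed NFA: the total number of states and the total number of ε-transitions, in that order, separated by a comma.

8, 5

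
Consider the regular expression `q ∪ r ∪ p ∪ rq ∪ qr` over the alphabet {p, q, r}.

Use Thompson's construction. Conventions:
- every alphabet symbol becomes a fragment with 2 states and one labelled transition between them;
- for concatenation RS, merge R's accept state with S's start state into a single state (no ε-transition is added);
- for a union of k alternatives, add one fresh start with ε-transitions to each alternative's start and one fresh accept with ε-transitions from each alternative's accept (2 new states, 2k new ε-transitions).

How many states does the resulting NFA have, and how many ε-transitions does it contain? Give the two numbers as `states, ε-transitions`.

14, 10

Per subexpression:
Each of the 7 symbol leaves contributes 2 states and 0 ε-transitions.
  rq = 3 states, 0 ε-transitions
  qr = 3 states, 0 ε-transitions
  q ∪ r ∪ p ∪ rq ∪ qr = 14 states, 10 ε-transitions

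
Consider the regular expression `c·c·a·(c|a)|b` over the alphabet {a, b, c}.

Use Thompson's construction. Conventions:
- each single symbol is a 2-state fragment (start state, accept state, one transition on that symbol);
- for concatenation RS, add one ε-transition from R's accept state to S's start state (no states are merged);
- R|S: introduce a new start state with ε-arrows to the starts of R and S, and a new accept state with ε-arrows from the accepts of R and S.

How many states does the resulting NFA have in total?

Bottom-up over the parse tree:
Each of the 6 symbol leaves contributes a 2-state fragment.
  c|a → 6 states
  c·c·a·(c|a) → 12 states
  c·c·a·(c|a)|b → 16 states

16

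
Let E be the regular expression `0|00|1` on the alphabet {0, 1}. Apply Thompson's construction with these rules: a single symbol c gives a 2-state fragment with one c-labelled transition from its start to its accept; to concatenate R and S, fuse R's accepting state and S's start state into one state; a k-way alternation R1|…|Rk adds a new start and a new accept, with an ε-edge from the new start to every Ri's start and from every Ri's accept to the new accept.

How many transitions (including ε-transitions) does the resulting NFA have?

10

Building bottom-up:
Each of the 4 symbol leaves contributes 1 transition (1 symbol, 0 ε).
  00 — 2 transitions (2 symbol, 0 ε)
  0|00|1 — 10 transitions (4 symbol, 6 ε)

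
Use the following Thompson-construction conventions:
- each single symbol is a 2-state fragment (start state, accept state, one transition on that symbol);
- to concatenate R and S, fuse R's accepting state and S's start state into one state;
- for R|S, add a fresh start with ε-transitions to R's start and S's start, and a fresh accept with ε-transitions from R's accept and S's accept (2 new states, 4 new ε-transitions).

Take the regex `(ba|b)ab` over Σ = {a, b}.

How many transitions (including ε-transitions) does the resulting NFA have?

9

Bottom-up over the parse tree:
Each of the 5 symbol leaves contributes 1 transition (1 symbol, 0 ε).
  ba : 2 transitions (2 symbol, 0 ε)
  ba|b : 7 transitions (3 symbol, 4 ε)
  (ba|b)ab : 9 transitions (5 symbol, 4 ε)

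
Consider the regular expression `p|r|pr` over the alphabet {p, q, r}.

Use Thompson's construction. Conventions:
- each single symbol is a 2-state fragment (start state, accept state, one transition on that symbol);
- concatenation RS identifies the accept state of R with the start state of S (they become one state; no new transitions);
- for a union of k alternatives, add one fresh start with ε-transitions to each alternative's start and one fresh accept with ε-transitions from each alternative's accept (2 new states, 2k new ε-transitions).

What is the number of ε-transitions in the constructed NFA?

Building bottom-up:
Each of the 4 symbol leaves contributes 0 ε-transitions.
  pr — 0 ε-transitions
  p|r|pr — 6 ε-transitions

6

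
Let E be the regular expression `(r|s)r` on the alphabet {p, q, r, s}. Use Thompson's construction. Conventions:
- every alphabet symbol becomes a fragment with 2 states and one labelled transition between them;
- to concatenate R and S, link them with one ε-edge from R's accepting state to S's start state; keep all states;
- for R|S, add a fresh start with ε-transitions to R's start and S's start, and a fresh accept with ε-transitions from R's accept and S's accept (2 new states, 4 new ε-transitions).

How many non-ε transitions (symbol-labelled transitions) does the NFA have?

Recursing over subexpressions:
Each of the 3 symbol leaves contributes exactly 1 symbol transition.
  r|s = 2 symbol transitions
  (r|s)r = 3 symbol transitions

3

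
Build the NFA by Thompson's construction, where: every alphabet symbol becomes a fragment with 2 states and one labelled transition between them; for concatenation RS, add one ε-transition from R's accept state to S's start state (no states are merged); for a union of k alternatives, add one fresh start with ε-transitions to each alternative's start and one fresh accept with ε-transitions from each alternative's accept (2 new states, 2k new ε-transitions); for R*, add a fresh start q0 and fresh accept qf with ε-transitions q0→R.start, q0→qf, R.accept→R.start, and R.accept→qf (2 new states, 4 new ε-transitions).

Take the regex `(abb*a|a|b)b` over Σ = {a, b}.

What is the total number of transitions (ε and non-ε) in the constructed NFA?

21

Per subexpression:
Each of the 7 symbol leaves contributes 1 transition (1 symbol, 0 ε).
  b* = 5 transitions (1 symbol, 4 ε)
  abb*a = 11 transitions (4 symbol, 7 ε)
  abb*a|a|b = 19 transitions (6 symbol, 13 ε)
  (abb*a|a|b)b = 21 transitions (7 symbol, 14 ε)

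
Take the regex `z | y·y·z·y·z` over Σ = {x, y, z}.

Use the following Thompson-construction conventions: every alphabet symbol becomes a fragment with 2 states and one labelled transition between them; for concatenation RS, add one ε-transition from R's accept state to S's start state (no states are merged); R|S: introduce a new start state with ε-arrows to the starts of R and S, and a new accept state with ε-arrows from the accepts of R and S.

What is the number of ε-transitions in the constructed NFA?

Building bottom-up:
Each of the 6 symbol leaves contributes 0 ε-transitions.
  y·y·z·y·z : 4 ε-transitions
  z | y·y·z·y·z : 8 ε-transitions

8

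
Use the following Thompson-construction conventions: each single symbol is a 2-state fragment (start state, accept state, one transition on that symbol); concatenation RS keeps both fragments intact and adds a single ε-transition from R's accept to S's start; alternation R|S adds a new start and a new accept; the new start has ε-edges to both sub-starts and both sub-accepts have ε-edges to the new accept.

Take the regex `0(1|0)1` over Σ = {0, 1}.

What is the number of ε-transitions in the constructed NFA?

6

Per subexpression:
Each of the 4 symbol leaves contributes 0 ε-transitions.
  1|0 = 4 ε-transitions
  0(1|0)1 = 6 ε-transitions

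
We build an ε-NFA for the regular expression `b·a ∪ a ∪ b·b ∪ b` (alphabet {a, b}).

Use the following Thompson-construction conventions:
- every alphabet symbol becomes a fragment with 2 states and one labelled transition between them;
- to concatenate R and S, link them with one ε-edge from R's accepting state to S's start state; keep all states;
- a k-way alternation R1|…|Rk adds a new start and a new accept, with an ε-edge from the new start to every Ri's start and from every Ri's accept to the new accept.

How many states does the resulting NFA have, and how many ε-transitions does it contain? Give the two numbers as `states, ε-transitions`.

14, 10

By structural recursion:
Each of the 6 symbol leaves contributes 2 states and 0 ε-transitions.
  b·a — 4 states, 1 ε-transition
  b·b — 4 states, 1 ε-transition
  b·a ∪ a ∪ b·b ∪ b — 14 states, 10 ε-transitions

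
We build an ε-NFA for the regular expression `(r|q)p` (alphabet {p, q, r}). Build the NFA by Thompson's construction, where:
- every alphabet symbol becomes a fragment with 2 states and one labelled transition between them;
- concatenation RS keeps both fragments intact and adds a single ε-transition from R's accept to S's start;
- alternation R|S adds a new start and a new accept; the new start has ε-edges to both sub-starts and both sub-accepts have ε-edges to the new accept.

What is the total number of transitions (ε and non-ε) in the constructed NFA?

8

By structural recursion:
Each of the 3 symbol leaves contributes 1 transition (1 symbol, 0 ε).
  r|q → 6 transitions (2 symbol, 4 ε)
  (r|q)p → 8 transitions (3 symbol, 5 ε)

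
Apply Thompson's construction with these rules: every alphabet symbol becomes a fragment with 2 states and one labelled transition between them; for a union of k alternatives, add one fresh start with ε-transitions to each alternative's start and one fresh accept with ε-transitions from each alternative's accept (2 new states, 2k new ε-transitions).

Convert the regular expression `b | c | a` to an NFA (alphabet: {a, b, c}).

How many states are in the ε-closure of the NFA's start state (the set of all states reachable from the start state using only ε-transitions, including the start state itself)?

Compute the ε-closure size of each fragment's start state recursively; a symbol fragment's start has no outgoing ε-edge, so its closure is just itself (size 1).
  b | c | a — new start ε-reaches every alternative's start; none of them accept ε, so the new accept is not reached: |closure| = 1 + 1 + 1 + 1 = 4

4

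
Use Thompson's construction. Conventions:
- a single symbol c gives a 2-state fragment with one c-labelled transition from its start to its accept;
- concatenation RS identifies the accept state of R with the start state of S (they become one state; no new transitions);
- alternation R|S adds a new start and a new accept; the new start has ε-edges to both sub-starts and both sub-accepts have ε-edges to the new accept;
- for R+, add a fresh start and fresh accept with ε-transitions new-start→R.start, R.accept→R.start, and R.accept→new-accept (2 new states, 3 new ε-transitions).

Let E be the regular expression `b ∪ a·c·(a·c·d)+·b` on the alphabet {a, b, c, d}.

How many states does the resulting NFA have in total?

Per subexpression:
Each of the 7 symbol leaves contributes a 2-state fragment.
  a·c·d = 4 states
  (a·c·d)+ = 6 states
  a·c·(a·c·d)+·b = 9 states
  b ∪ a·c·(a·c·d)+·b = 13 states

13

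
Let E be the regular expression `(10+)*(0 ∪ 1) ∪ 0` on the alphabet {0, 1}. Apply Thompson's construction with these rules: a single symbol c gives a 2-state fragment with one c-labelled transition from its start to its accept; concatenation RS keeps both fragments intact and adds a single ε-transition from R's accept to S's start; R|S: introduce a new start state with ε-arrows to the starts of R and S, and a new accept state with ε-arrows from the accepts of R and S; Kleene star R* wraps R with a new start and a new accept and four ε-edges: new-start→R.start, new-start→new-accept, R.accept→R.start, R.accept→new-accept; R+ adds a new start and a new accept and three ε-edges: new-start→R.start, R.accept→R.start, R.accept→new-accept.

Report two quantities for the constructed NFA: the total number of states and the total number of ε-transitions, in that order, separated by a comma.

18, 17

Per subexpression:
Each of the 5 symbol leaves contributes 2 states and 0 ε-transitions.
  0+ — 4 states, 3 ε-transitions
  10+ — 6 states, 4 ε-transitions
  (10+)* — 8 states, 8 ε-transitions
  0 ∪ 1 — 6 states, 4 ε-transitions
  (10+)*(0 ∪ 1) — 14 states, 13 ε-transitions
  (10+)*(0 ∪ 1) ∪ 0 — 18 states, 17 ε-transitions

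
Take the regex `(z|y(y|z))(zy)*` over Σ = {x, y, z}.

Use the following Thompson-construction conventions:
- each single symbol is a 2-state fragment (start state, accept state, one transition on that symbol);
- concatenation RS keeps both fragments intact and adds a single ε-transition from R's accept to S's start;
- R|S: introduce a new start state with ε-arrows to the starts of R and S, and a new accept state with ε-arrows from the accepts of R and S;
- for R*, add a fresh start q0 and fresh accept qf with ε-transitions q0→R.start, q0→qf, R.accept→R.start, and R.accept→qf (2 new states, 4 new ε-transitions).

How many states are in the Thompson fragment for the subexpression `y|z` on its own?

Fragment for `y|z`:
Each of the 2 symbol leaves contributes a 2-state fragment.
  y|z — 6 states

6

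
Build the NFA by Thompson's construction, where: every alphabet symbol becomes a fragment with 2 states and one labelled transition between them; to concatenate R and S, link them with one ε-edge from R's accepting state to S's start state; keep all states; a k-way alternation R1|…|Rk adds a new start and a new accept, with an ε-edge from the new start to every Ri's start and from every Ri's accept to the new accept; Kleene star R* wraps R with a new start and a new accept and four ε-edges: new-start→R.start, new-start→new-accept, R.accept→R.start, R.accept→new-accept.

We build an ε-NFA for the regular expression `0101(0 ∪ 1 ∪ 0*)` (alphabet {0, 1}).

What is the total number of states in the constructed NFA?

18

Per subexpression:
Each of the 7 symbol leaves contributes a 2-state fragment.
  0* : 4 states
  0 ∪ 1 ∪ 0* : 10 states
  0101(0 ∪ 1 ∪ 0*) : 18 states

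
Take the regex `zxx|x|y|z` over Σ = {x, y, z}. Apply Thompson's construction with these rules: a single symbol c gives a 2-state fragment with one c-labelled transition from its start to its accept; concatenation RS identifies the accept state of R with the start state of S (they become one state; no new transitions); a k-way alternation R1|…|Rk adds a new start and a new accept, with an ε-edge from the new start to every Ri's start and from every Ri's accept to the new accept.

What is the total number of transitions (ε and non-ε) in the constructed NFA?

14

Bottom-up over the parse tree:
Each of the 6 symbol leaves contributes 1 transition (1 symbol, 0 ε).
  zxx : 3 transitions (3 symbol, 0 ε)
  zxx|x|y|z : 14 transitions (6 symbol, 8 ε)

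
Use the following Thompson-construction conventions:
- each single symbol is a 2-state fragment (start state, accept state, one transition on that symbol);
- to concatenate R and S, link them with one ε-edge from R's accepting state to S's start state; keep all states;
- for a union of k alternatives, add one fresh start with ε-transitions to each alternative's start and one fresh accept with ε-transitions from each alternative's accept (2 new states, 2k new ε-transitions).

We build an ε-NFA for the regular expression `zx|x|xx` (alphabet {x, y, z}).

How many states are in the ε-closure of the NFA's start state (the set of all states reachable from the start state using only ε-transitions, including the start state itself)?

4

Compute the ε-closure size of each fragment's start state recursively; a symbol fragment's start has no outgoing ε-edge, so its closure is just itself (size 1).
  zx : same as the first factor's closure: C = 1
  xx : same as the first factor's closure: C = 1
  zx|x|xx : C = 1 + 1 + 1 + 1 = 4 (the new accept is not ε-reachable since no branch accepts ε)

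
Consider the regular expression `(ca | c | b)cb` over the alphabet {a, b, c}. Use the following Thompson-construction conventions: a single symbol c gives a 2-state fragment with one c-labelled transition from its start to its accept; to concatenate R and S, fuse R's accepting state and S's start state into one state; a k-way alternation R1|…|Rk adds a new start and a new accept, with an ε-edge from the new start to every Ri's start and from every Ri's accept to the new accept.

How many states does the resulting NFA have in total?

11

Bottom-up over the parse tree:
Each of the 6 symbol leaves contributes a 2-state fragment.
  ca : 3 states
  ca | c | b : 9 states
  (ca | c | b)cb : 11 states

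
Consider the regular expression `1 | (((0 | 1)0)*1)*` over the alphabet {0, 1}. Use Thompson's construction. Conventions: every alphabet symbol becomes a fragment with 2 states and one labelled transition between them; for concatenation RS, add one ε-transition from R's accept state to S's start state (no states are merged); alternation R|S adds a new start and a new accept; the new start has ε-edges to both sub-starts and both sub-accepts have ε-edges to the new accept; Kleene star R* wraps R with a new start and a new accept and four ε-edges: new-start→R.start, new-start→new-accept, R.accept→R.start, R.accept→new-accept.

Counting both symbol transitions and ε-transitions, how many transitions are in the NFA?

Per subexpression:
Each of the 5 symbol leaves contributes 1 transition (1 symbol, 0 ε).
  0 | 1 — 6 transitions (2 symbol, 4 ε)
  (0 | 1)0 — 8 transitions (3 symbol, 5 ε)
  ((0 | 1)0)* — 12 transitions (3 symbol, 9 ε)
  ((0 | 1)0)*1 — 14 transitions (4 symbol, 10 ε)
  (((0 | 1)0)*1)* — 18 transitions (4 symbol, 14 ε)
  1 | (((0 | 1)0)*1)* — 23 transitions (5 symbol, 18 ε)

23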